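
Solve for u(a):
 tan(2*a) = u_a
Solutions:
 u(a) = C1 - log(cos(2*a))/2


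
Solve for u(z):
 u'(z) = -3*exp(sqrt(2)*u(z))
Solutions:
 u(z) = sqrt(2)*(2*log(1/(C1 + 3*z)) - log(2))/4


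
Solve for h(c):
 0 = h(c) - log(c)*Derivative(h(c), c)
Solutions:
 h(c) = C1*exp(li(c))


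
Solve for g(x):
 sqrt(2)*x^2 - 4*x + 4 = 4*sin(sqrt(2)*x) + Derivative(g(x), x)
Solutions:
 g(x) = C1 + sqrt(2)*x^3/3 - 2*x^2 + 4*x + 2*sqrt(2)*cos(sqrt(2)*x)


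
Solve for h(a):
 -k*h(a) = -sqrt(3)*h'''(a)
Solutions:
 h(a) = C1*exp(3^(5/6)*a*k^(1/3)/3) + C2*exp(a*k^(1/3)*(-3^(5/6) + 3*3^(1/3)*I)/6) + C3*exp(-a*k^(1/3)*(3^(5/6) + 3*3^(1/3)*I)/6)


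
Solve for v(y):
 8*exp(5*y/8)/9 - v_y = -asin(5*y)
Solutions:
 v(y) = C1 + y*asin(5*y) + sqrt(1 - 25*y^2)/5 + 64*exp(5*y/8)/45


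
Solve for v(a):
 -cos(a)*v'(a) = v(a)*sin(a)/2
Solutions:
 v(a) = C1*sqrt(cos(a))


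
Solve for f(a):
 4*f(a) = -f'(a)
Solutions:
 f(a) = C1*exp(-4*a)


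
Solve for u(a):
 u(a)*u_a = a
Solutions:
 u(a) = -sqrt(C1 + a^2)
 u(a) = sqrt(C1 + a^2)


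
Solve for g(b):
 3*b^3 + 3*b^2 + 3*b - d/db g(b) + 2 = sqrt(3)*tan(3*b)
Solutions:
 g(b) = C1 + 3*b^4/4 + b^3 + 3*b^2/2 + 2*b + sqrt(3)*log(cos(3*b))/3


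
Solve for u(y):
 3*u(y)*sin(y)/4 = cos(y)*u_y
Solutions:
 u(y) = C1/cos(y)^(3/4)


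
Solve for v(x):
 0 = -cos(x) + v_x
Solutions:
 v(x) = C1 + sin(x)


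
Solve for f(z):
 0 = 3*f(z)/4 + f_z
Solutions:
 f(z) = C1*exp(-3*z/4)


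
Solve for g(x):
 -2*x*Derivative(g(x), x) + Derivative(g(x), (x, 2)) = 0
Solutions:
 g(x) = C1 + C2*erfi(x)


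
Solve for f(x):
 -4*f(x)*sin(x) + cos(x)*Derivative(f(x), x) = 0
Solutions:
 f(x) = C1/cos(x)^4


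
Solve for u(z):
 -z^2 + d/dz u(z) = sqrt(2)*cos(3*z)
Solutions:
 u(z) = C1 + z^3/3 + sqrt(2)*sin(3*z)/3


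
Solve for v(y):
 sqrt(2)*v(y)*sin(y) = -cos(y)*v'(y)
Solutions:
 v(y) = C1*cos(y)^(sqrt(2))


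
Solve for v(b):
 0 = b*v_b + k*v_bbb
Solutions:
 v(b) = C1 + Integral(C2*airyai(b*(-1/k)^(1/3)) + C3*airybi(b*(-1/k)^(1/3)), b)


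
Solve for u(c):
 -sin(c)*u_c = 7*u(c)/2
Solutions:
 u(c) = C1*(cos(c) + 1)^(7/4)/(cos(c) - 1)^(7/4)


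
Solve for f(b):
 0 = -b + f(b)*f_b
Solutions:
 f(b) = -sqrt(C1 + b^2)
 f(b) = sqrt(C1 + b^2)


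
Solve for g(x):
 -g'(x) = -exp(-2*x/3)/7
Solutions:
 g(x) = C1 - 3*exp(-2*x/3)/14


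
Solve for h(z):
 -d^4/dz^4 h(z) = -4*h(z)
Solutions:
 h(z) = C1*exp(-sqrt(2)*z) + C2*exp(sqrt(2)*z) + C3*sin(sqrt(2)*z) + C4*cos(sqrt(2)*z)


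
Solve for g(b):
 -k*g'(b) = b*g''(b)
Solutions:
 g(b) = C1 + b^(1 - re(k))*(C2*sin(log(b)*Abs(im(k))) + C3*cos(log(b)*im(k)))


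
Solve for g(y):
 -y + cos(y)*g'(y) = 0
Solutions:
 g(y) = C1 + Integral(y/cos(y), y)


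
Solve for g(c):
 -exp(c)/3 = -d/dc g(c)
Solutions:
 g(c) = C1 + exp(c)/3


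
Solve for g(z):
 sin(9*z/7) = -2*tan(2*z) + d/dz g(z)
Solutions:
 g(z) = C1 - log(cos(2*z)) - 7*cos(9*z/7)/9


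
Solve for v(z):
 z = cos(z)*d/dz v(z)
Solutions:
 v(z) = C1 + Integral(z/cos(z), z)


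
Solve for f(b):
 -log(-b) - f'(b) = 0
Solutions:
 f(b) = C1 - b*log(-b) + b


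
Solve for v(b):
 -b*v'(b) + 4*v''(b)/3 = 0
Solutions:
 v(b) = C1 + C2*erfi(sqrt(6)*b/4)


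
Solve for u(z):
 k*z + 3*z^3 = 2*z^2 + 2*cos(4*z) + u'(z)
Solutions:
 u(z) = C1 + k*z^2/2 + 3*z^4/4 - 2*z^3/3 - sin(4*z)/2


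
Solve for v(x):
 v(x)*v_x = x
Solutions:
 v(x) = -sqrt(C1 + x^2)
 v(x) = sqrt(C1 + x^2)


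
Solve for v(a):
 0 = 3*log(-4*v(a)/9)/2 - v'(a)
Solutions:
 -2*Integral(1/(log(-_y) - 2*log(3) + 2*log(2)), (_y, v(a)))/3 = C1 - a


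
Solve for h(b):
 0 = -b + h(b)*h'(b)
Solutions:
 h(b) = -sqrt(C1 + b^2)
 h(b) = sqrt(C1 + b^2)


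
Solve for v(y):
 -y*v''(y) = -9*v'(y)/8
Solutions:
 v(y) = C1 + C2*y^(17/8)


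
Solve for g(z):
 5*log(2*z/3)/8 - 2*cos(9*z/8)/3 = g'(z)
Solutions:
 g(z) = C1 + 5*z*log(z)/8 - 5*z*log(3)/8 - 5*z/8 + 5*z*log(2)/8 - 16*sin(9*z/8)/27


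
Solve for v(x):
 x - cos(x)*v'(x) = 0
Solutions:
 v(x) = C1 + Integral(x/cos(x), x)


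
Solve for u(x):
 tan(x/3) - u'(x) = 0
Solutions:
 u(x) = C1 - 3*log(cos(x/3))


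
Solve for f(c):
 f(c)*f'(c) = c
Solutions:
 f(c) = -sqrt(C1 + c^2)
 f(c) = sqrt(C1 + c^2)


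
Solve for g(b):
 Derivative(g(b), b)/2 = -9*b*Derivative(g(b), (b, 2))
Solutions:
 g(b) = C1 + C2*b^(17/18)


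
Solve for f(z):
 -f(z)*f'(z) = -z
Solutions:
 f(z) = -sqrt(C1 + z^2)
 f(z) = sqrt(C1 + z^2)


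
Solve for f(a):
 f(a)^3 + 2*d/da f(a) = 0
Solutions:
 f(a) = -sqrt(-1/(C1 - a))
 f(a) = sqrt(-1/(C1 - a))


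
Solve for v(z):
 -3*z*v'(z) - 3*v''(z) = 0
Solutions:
 v(z) = C1 + C2*erf(sqrt(2)*z/2)


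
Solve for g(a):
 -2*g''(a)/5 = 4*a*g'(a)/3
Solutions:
 g(a) = C1 + C2*erf(sqrt(15)*a/3)


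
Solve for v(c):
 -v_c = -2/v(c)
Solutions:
 v(c) = -sqrt(C1 + 4*c)
 v(c) = sqrt(C1 + 4*c)


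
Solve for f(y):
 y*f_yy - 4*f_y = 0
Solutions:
 f(y) = C1 + C2*y^5


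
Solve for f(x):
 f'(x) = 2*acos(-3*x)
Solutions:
 f(x) = C1 + 2*x*acos(-3*x) + 2*sqrt(1 - 9*x^2)/3


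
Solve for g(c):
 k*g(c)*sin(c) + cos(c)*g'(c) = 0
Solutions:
 g(c) = C1*exp(k*log(cos(c)))


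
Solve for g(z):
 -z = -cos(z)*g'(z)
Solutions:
 g(z) = C1 + Integral(z/cos(z), z)


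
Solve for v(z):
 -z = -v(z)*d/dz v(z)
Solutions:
 v(z) = -sqrt(C1 + z^2)
 v(z) = sqrt(C1 + z^2)


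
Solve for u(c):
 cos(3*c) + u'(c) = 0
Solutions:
 u(c) = C1 - sin(3*c)/3


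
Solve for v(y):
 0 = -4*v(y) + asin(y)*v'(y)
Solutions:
 v(y) = C1*exp(4*Integral(1/asin(y), y))


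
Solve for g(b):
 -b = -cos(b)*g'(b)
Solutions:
 g(b) = C1 + Integral(b/cos(b), b)


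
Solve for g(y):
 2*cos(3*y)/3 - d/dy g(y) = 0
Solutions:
 g(y) = C1 + 2*sin(3*y)/9


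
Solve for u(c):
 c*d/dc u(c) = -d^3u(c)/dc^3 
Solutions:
 u(c) = C1 + Integral(C2*airyai(-c) + C3*airybi(-c), c)


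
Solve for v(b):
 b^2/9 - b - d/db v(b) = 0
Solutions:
 v(b) = C1 + b^3/27 - b^2/2


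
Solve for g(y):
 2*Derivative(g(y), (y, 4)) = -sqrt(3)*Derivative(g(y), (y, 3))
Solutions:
 g(y) = C1 + C2*y + C3*y^2 + C4*exp(-sqrt(3)*y/2)


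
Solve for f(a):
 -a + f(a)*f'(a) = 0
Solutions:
 f(a) = -sqrt(C1 + a^2)
 f(a) = sqrt(C1 + a^2)


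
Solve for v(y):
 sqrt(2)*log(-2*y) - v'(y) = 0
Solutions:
 v(y) = C1 + sqrt(2)*y*log(-y) + sqrt(2)*y*(-1 + log(2))


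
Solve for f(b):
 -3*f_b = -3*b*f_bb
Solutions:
 f(b) = C1 + C2*b^2


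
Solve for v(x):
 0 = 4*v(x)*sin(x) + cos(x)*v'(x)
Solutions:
 v(x) = C1*cos(x)^4


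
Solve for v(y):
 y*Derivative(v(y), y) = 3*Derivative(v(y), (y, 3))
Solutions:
 v(y) = C1 + Integral(C2*airyai(3^(2/3)*y/3) + C3*airybi(3^(2/3)*y/3), y)


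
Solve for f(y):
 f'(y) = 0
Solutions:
 f(y) = C1


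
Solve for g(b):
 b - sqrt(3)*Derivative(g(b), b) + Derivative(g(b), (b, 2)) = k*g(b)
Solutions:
 g(b) = C1*exp(b*(-sqrt(4*k + 3) + sqrt(3))/2) + C2*exp(b*(sqrt(4*k + 3) + sqrt(3))/2) + b/k - sqrt(3)/k^2


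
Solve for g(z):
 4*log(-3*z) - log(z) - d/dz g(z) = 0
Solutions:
 g(z) = C1 + 3*z*log(z) + z*(-3 + 4*log(3) + 4*I*pi)


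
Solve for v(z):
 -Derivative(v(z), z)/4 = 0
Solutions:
 v(z) = C1


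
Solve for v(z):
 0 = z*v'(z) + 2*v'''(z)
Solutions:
 v(z) = C1 + Integral(C2*airyai(-2^(2/3)*z/2) + C3*airybi(-2^(2/3)*z/2), z)


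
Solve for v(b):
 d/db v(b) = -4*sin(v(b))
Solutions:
 v(b) = -acos((-C1 - exp(8*b))/(C1 - exp(8*b))) + 2*pi
 v(b) = acos((-C1 - exp(8*b))/(C1 - exp(8*b)))


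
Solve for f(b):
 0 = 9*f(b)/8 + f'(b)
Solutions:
 f(b) = C1*exp(-9*b/8)


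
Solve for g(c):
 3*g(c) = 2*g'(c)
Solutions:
 g(c) = C1*exp(3*c/2)


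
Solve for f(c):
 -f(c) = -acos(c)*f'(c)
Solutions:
 f(c) = C1*exp(Integral(1/acos(c), c))


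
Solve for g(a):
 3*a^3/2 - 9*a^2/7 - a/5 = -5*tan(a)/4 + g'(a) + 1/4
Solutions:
 g(a) = C1 + 3*a^4/8 - 3*a^3/7 - a^2/10 - a/4 - 5*log(cos(a))/4


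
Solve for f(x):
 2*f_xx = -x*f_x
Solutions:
 f(x) = C1 + C2*erf(x/2)


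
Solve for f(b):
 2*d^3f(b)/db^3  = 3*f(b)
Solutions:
 f(b) = C3*exp(2^(2/3)*3^(1/3)*b/2) + (C1*sin(2^(2/3)*3^(5/6)*b/4) + C2*cos(2^(2/3)*3^(5/6)*b/4))*exp(-2^(2/3)*3^(1/3)*b/4)


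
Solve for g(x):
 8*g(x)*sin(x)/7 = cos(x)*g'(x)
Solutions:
 g(x) = C1/cos(x)^(8/7)


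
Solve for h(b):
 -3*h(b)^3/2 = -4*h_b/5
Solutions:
 h(b) = -2*sqrt(-1/(C1 + 15*b))
 h(b) = 2*sqrt(-1/(C1 + 15*b))


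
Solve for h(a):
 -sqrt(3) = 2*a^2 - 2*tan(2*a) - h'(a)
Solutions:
 h(a) = C1 + 2*a^3/3 + sqrt(3)*a + log(cos(2*a))


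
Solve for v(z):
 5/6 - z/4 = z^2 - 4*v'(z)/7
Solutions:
 v(z) = C1 + 7*z^3/12 + 7*z^2/32 - 35*z/24


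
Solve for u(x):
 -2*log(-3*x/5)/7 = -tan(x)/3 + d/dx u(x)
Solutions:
 u(x) = C1 - 2*x*log(-x)/7 - 2*x*log(3)/7 + 2*x/7 + 2*x*log(5)/7 - log(cos(x))/3


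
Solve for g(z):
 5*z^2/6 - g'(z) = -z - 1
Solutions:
 g(z) = C1 + 5*z^3/18 + z^2/2 + z


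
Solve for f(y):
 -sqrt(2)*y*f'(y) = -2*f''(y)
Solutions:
 f(y) = C1 + C2*erfi(2^(1/4)*y/2)


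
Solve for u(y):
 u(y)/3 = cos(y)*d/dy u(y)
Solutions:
 u(y) = C1*(sin(y) + 1)^(1/6)/(sin(y) - 1)^(1/6)


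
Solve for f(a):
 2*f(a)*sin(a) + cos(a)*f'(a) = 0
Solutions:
 f(a) = C1*cos(a)^2


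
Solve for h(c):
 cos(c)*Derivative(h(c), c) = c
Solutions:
 h(c) = C1 + Integral(c/cos(c), c)


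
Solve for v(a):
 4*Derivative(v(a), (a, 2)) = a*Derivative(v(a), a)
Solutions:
 v(a) = C1 + C2*erfi(sqrt(2)*a/4)


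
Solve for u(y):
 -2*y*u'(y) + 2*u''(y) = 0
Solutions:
 u(y) = C1 + C2*erfi(sqrt(2)*y/2)


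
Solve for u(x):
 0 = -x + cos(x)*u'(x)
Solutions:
 u(x) = C1 + Integral(x/cos(x), x)


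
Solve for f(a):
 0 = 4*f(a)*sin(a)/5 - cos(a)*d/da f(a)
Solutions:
 f(a) = C1/cos(a)^(4/5)


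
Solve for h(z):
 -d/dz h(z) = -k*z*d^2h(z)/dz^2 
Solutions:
 h(z) = C1 + z^(((re(k) + 1)*re(k) + im(k)^2)/(re(k)^2 + im(k)^2))*(C2*sin(log(z)*Abs(im(k))/(re(k)^2 + im(k)^2)) + C3*cos(log(z)*im(k)/(re(k)^2 + im(k)^2)))


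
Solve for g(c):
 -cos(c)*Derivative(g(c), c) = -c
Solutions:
 g(c) = C1 + Integral(c/cos(c), c)


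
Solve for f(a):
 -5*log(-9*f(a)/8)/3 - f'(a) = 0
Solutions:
 3*Integral(1/(log(-_y) - 3*log(2) + 2*log(3)), (_y, f(a)))/5 = C1 - a


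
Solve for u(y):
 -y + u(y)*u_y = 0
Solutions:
 u(y) = -sqrt(C1 + y^2)
 u(y) = sqrt(C1 + y^2)


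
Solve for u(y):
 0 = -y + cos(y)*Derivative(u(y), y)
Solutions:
 u(y) = C1 + Integral(y/cos(y), y)


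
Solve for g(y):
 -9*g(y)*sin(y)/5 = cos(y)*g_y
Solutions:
 g(y) = C1*cos(y)^(9/5)


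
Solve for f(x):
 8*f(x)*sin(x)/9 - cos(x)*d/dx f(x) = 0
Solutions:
 f(x) = C1/cos(x)^(8/9)


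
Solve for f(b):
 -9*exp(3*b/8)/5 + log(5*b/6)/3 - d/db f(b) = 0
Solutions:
 f(b) = C1 + b*log(b)/3 + b*(-log(6) - 1 + log(5))/3 - 24*exp(3*b/8)/5


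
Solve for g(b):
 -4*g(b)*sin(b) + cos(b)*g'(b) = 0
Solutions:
 g(b) = C1/cos(b)^4


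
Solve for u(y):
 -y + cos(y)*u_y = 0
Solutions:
 u(y) = C1 + Integral(y/cos(y), y)


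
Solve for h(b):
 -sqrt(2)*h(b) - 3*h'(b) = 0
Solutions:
 h(b) = C1*exp(-sqrt(2)*b/3)


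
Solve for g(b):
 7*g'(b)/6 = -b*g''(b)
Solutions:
 g(b) = C1 + C2/b^(1/6)


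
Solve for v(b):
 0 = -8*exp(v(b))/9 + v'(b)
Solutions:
 v(b) = log(-1/(C1 + 8*b)) + 2*log(3)


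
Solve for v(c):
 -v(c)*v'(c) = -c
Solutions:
 v(c) = -sqrt(C1 + c^2)
 v(c) = sqrt(C1 + c^2)


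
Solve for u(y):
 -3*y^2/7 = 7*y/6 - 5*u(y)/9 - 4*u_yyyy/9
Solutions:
 u(y) = 27*y^2/35 + 21*y/10 + (C1*sin(5^(1/4)*y/2) + C2*cos(5^(1/4)*y/2))*exp(-5^(1/4)*y/2) + (C3*sin(5^(1/4)*y/2) + C4*cos(5^(1/4)*y/2))*exp(5^(1/4)*y/2)


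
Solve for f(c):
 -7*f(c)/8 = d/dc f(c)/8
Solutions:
 f(c) = C1*exp(-7*c)


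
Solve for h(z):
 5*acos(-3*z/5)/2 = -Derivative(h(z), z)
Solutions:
 h(z) = C1 - 5*z*acos(-3*z/5)/2 - 5*sqrt(25 - 9*z^2)/6


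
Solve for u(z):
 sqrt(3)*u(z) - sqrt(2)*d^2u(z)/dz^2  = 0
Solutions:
 u(z) = C1*exp(-2^(3/4)*3^(1/4)*z/2) + C2*exp(2^(3/4)*3^(1/4)*z/2)


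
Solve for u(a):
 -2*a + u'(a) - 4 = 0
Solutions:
 u(a) = C1 + a^2 + 4*a


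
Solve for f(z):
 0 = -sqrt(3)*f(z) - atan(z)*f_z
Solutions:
 f(z) = C1*exp(-sqrt(3)*Integral(1/atan(z), z))


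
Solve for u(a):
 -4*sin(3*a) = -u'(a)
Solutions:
 u(a) = C1 - 4*cos(3*a)/3


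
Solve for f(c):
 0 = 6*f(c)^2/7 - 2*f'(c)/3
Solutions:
 f(c) = -7/(C1 + 9*c)


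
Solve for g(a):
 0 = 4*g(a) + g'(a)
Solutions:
 g(a) = C1*exp(-4*a)


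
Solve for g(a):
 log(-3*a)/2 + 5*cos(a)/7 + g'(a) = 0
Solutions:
 g(a) = C1 - a*log(-a)/2 - a*log(3)/2 + a/2 - 5*sin(a)/7


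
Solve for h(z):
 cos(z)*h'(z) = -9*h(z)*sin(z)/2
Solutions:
 h(z) = C1*cos(z)^(9/2)


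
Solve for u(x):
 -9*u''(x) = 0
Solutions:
 u(x) = C1 + C2*x


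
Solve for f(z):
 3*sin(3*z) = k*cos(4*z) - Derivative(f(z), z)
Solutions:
 f(z) = C1 + k*sin(4*z)/4 + cos(3*z)


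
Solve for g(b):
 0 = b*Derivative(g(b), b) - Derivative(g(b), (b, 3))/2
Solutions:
 g(b) = C1 + Integral(C2*airyai(2^(1/3)*b) + C3*airybi(2^(1/3)*b), b)


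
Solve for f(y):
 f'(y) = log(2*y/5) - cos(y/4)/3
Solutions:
 f(y) = C1 + y*log(y) - y*log(5) - y + y*log(2) - 4*sin(y/4)/3


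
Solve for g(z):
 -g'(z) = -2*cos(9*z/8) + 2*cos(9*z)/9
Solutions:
 g(z) = C1 + 16*sin(9*z/8)/9 - 2*sin(9*z)/81


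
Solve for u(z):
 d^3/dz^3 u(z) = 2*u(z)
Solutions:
 u(z) = C3*exp(2^(1/3)*z) + (C1*sin(2^(1/3)*sqrt(3)*z/2) + C2*cos(2^(1/3)*sqrt(3)*z/2))*exp(-2^(1/3)*z/2)


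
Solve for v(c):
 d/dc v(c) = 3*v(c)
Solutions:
 v(c) = C1*exp(3*c)


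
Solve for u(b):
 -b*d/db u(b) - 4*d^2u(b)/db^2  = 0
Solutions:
 u(b) = C1 + C2*erf(sqrt(2)*b/4)


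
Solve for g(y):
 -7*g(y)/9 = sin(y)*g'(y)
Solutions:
 g(y) = C1*(cos(y) + 1)^(7/18)/(cos(y) - 1)^(7/18)


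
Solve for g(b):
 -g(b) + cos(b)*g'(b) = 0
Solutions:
 g(b) = C1*sqrt(sin(b) + 1)/sqrt(sin(b) - 1)


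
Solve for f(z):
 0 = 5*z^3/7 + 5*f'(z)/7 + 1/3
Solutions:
 f(z) = C1 - z^4/4 - 7*z/15


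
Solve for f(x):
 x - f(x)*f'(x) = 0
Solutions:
 f(x) = -sqrt(C1 + x^2)
 f(x) = sqrt(C1 + x^2)


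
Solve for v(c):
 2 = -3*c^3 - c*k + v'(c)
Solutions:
 v(c) = C1 + 3*c^4/4 + c^2*k/2 + 2*c


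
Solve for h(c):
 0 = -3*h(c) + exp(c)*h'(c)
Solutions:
 h(c) = C1*exp(-3*exp(-c))


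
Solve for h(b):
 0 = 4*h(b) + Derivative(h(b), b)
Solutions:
 h(b) = C1*exp(-4*b)


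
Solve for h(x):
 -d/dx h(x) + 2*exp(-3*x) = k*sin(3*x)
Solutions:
 h(x) = C1 + k*cos(3*x)/3 - 2*exp(-3*x)/3


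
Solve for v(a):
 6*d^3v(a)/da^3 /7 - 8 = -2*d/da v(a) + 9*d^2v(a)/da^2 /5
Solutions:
 v(a) = C1 + 4*a + (C2*sin(sqrt(4431)*a/60) + C3*cos(sqrt(4431)*a/60))*exp(21*a/20)


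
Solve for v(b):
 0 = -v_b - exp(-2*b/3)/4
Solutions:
 v(b) = C1 + 3*exp(-2*b/3)/8


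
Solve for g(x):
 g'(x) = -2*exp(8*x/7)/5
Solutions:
 g(x) = C1 - 7*exp(8*x/7)/20


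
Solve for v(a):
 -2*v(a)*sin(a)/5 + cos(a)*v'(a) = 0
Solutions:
 v(a) = C1/cos(a)^(2/5)


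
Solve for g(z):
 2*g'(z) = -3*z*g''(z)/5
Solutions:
 g(z) = C1 + C2/z^(7/3)


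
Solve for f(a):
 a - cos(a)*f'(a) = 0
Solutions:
 f(a) = C1 + Integral(a/cos(a), a)


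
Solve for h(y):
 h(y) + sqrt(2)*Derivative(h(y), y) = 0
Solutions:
 h(y) = C1*exp(-sqrt(2)*y/2)


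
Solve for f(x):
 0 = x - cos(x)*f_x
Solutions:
 f(x) = C1 + Integral(x/cos(x), x)


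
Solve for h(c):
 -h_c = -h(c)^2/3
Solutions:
 h(c) = -3/(C1 + c)


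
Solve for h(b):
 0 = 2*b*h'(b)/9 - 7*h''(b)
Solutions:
 h(b) = C1 + C2*erfi(sqrt(7)*b/21)


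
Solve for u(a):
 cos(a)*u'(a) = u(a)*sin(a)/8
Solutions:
 u(a) = C1/cos(a)^(1/8)


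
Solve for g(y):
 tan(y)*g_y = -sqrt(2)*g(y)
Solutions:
 g(y) = C1/sin(y)^(sqrt(2))


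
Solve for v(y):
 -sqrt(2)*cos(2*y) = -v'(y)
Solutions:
 v(y) = C1 + sqrt(2)*sin(2*y)/2


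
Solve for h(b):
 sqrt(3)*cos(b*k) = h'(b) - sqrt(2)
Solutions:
 h(b) = C1 + sqrt(2)*b + sqrt(3)*sin(b*k)/k


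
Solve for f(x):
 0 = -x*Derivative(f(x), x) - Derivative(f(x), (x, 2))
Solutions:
 f(x) = C1 + C2*erf(sqrt(2)*x/2)


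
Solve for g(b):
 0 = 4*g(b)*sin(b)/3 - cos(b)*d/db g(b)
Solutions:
 g(b) = C1/cos(b)^(4/3)


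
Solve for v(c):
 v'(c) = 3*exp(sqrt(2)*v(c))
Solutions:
 v(c) = sqrt(2)*(2*log(-1/(C1 + 3*c)) - log(2))/4


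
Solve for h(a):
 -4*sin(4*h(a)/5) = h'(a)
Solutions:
 4*a + 5*log(cos(4*h(a)/5) - 1)/8 - 5*log(cos(4*h(a)/5) + 1)/8 = C1


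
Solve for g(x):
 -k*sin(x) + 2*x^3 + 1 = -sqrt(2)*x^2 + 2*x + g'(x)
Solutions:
 g(x) = C1 + k*cos(x) + x^4/2 + sqrt(2)*x^3/3 - x^2 + x


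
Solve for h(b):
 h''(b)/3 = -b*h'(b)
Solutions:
 h(b) = C1 + C2*erf(sqrt(6)*b/2)


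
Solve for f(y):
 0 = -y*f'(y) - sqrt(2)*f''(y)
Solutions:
 f(y) = C1 + C2*erf(2^(1/4)*y/2)


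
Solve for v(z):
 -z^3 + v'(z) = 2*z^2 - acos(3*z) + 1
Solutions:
 v(z) = C1 + z^4/4 + 2*z^3/3 - z*acos(3*z) + z + sqrt(1 - 9*z^2)/3


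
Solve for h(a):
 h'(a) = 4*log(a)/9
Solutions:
 h(a) = C1 + 4*a*log(a)/9 - 4*a/9


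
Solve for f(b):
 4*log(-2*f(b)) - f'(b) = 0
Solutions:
 -Integral(1/(log(-_y) + log(2)), (_y, f(b)))/4 = C1 - b


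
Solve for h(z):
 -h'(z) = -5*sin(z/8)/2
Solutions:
 h(z) = C1 - 20*cos(z/8)


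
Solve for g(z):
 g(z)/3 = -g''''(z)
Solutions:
 g(z) = (C1*sin(sqrt(2)*3^(3/4)*z/6) + C2*cos(sqrt(2)*3^(3/4)*z/6))*exp(-sqrt(2)*3^(3/4)*z/6) + (C3*sin(sqrt(2)*3^(3/4)*z/6) + C4*cos(sqrt(2)*3^(3/4)*z/6))*exp(sqrt(2)*3^(3/4)*z/6)


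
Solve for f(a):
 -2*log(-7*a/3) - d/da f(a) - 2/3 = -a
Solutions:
 f(a) = C1 + a^2/2 - 2*a*log(-a) + a*(-2*log(7) + 4/3 + 2*log(3))


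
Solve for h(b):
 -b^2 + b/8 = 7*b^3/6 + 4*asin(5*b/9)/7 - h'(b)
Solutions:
 h(b) = C1 + 7*b^4/24 + b^3/3 - b^2/16 + 4*b*asin(5*b/9)/7 + 4*sqrt(81 - 25*b^2)/35


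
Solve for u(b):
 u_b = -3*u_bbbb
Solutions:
 u(b) = C1 + C4*exp(-3^(2/3)*b/3) + (C2*sin(3^(1/6)*b/2) + C3*cos(3^(1/6)*b/2))*exp(3^(2/3)*b/6)


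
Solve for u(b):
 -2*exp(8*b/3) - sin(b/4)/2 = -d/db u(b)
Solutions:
 u(b) = C1 + 3*exp(8*b/3)/4 - 2*cos(b/4)


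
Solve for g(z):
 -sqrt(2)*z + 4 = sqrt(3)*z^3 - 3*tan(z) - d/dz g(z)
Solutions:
 g(z) = C1 + sqrt(3)*z^4/4 + sqrt(2)*z^2/2 - 4*z + 3*log(cos(z))


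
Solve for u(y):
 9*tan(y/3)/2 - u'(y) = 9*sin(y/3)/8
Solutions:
 u(y) = C1 - 27*log(cos(y/3))/2 + 27*cos(y/3)/8


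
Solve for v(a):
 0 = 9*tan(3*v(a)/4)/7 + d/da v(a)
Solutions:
 v(a) = -4*asin(C1*exp(-27*a/28))/3 + 4*pi/3
 v(a) = 4*asin(C1*exp(-27*a/28))/3


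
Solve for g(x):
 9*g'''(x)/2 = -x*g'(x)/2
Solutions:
 g(x) = C1 + Integral(C2*airyai(-3^(1/3)*x/3) + C3*airybi(-3^(1/3)*x/3), x)


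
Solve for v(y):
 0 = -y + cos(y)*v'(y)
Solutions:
 v(y) = C1 + Integral(y/cos(y), y)


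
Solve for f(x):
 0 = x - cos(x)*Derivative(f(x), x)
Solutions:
 f(x) = C1 + Integral(x/cos(x), x)


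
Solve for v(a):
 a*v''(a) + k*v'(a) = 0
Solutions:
 v(a) = C1 + a^(1 - re(k))*(C2*sin(log(a)*Abs(im(k))) + C3*cos(log(a)*im(k)))


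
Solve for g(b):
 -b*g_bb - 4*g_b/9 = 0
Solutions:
 g(b) = C1 + C2*b^(5/9)


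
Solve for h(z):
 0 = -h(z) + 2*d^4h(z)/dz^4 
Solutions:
 h(z) = C1*exp(-2^(3/4)*z/2) + C2*exp(2^(3/4)*z/2) + C3*sin(2^(3/4)*z/2) + C4*cos(2^(3/4)*z/2)


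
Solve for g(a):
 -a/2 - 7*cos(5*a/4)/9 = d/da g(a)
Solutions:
 g(a) = C1 - a^2/4 - 28*sin(5*a/4)/45


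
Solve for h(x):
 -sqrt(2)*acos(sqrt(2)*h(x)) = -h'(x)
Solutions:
 Integral(1/acos(sqrt(2)*_y), (_y, h(x))) = C1 + sqrt(2)*x


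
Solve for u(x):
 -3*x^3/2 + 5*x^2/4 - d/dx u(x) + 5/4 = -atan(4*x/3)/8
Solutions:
 u(x) = C1 - 3*x^4/8 + 5*x^3/12 + x*atan(4*x/3)/8 + 5*x/4 - 3*log(16*x^2 + 9)/64


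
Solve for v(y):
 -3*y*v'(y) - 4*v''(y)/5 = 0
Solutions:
 v(y) = C1 + C2*erf(sqrt(30)*y/4)


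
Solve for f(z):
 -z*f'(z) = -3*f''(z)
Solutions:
 f(z) = C1 + C2*erfi(sqrt(6)*z/6)


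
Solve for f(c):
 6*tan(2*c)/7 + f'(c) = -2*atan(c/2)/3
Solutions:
 f(c) = C1 - 2*c*atan(c/2)/3 + 2*log(c^2 + 4)/3 + 3*log(cos(2*c))/7


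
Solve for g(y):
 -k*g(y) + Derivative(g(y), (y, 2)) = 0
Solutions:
 g(y) = C1*exp(-sqrt(k)*y) + C2*exp(sqrt(k)*y)


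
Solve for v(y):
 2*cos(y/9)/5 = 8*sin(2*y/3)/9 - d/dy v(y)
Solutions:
 v(y) = C1 - 18*sin(y/9)/5 - 4*cos(2*y/3)/3


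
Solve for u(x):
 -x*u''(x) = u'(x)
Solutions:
 u(x) = C1 + C2*log(x)


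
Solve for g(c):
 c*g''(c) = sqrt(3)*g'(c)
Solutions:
 g(c) = C1 + C2*c^(1 + sqrt(3))


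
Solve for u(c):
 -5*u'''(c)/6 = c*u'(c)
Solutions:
 u(c) = C1 + Integral(C2*airyai(-5^(2/3)*6^(1/3)*c/5) + C3*airybi(-5^(2/3)*6^(1/3)*c/5), c)


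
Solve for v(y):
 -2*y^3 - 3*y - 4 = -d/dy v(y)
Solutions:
 v(y) = C1 + y^4/2 + 3*y^2/2 + 4*y


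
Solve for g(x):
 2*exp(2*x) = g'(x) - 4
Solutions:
 g(x) = C1 + 4*x + exp(2*x)


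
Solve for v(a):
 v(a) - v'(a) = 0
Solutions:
 v(a) = C1*exp(a)


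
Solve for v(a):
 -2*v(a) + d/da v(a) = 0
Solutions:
 v(a) = C1*exp(2*a)


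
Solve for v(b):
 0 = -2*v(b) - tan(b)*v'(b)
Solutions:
 v(b) = C1/sin(b)^2


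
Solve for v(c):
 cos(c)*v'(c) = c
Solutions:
 v(c) = C1 + Integral(c/cos(c), c)


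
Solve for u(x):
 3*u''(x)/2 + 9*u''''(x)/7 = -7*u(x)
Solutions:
 u(x) = (C1*sin(sqrt(21)*x*cos(atan(sqrt(15))/2)/3) + C2*cos(sqrt(21)*x*cos(atan(sqrt(15))/2)/3))*exp(-sqrt(21)*x*sin(atan(sqrt(15))/2)/3) + (C3*sin(sqrt(21)*x*cos(atan(sqrt(15))/2)/3) + C4*cos(sqrt(21)*x*cos(atan(sqrt(15))/2)/3))*exp(sqrt(21)*x*sin(atan(sqrt(15))/2)/3)


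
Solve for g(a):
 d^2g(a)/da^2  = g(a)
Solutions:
 g(a) = C1*exp(-a) + C2*exp(a)


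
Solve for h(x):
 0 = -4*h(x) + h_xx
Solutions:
 h(x) = C1*exp(-2*x) + C2*exp(2*x)


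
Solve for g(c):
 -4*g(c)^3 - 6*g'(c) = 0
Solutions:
 g(c) = -sqrt(6)*sqrt(-1/(C1 - 2*c))/2
 g(c) = sqrt(6)*sqrt(-1/(C1 - 2*c))/2


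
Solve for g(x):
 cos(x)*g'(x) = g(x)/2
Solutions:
 g(x) = C1*(sin(x) + 1)^(1/4)/(sin(x) - 1)^(1/4)


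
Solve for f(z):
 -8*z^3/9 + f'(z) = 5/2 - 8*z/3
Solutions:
 f(z) = C1 + 2*z^4/9 - 4*z^2/3 + 5*z/2


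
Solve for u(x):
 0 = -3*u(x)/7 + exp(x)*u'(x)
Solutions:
 u(x) = C1*exp(-3*exp(-x)/7)


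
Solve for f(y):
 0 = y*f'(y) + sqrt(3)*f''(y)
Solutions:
 f(y) = C1 + C2*erf(sqrt(2)*3^(3/4)*y/6)


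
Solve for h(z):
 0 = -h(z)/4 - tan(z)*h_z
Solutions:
 h(z) = C1/sin(z)^(1/4)


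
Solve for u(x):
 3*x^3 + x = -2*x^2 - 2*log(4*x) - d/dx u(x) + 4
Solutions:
 u(x) = C1 - 3*x^4/4 - 2*x^3/3 - x^2/2 - 2*x*log(x) - 4*x*log(2) + 6*x


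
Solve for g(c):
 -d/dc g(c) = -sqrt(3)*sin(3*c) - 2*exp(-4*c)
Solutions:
 g(c) = C1 - sqrt(3)*cos(3*c)/3 - exp(-4*c)/2


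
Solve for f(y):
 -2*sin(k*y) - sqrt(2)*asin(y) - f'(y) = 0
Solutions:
 f(y) = C1 - sqrt(2)*(y*asin(y) + sqrt(1 - y^2)) - 2*Piecewise((-cos(k*y)/k, Ne(k, 0)), (0, True))


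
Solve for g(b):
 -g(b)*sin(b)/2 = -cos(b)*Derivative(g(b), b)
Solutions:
 g(b) = C1/sqrt(cos(b))


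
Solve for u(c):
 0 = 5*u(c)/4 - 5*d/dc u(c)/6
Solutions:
 u(c) = C1*exp(3*c/2)


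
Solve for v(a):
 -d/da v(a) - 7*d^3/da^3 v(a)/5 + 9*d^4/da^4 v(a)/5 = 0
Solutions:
 v(a) = C1 + C2*exp(a*(-2^(2/3)*(27*sqrt(184605) + 11621)^(1/3) - 98*2^(1/3)/(27*sqrt(184605) + 11621)^(1/3) + 28)/108)*sin(2^(1/3)*sqrt(3)*a*(-2^(1/3)*(27*sqrt(184605) + 11621)^(1/3) + 98/(27*sqrt(184605) + 11621)^(1/3))/108) + C3*exp(a*(-2^(2/3)*(27*sqrt(184605) + 11621)^(1/3) - 98*2^(1/3)/(27*sqrt(184605) + 11621)^(1/3) + 28)/108)*cos(2^(1/3)*sqrt(3)*a*(-2^(1/3)*(27*sqrt(184605) + 11621)^(1/3) + 98/(27*sqrt(184605) + 11621)^(1/3))/108) + C4*exp(a*(98*2^(1/3)/(27*sqrt(184605) + 11621)^(1/3) + 14 + 2^(2/3)*(27*sqrt(184605) + 11621)^(1/3))/54)


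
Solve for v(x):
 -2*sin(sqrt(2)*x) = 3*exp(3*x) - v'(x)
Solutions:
 v(x) = C1 + exp(3*x) - sqrt(2)*cos(sqrt(2)*x)


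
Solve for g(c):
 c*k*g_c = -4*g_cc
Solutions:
 g(c) = Piecewise((-sqrt(2)*sqrt(pi)*C1*erf(sqrt(2)*c*sqrt(k)/4)/sqrt(k) - C2, (k > 0) | (k < 0)), (-C1*c - C2, True))


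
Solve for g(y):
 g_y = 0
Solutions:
 g(y) = C1


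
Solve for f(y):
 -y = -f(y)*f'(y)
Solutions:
 f(y) = -sqrt(C1 + y^2)
 f(y) = sqrt(C1 + y^2)


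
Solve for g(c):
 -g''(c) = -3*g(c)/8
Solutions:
 g(c) = C1*exp(-sqrt(6)*c/4) + C2*exp(sqrt(6)*c/4)


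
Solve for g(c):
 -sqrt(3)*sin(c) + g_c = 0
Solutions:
 g(c) = C1 - sqrt(3)*cos(c)


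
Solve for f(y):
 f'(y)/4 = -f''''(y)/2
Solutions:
 f(y) = C1 + C4*exp(-2^(2/3)*y/2) + (C2*sin(2^(2/3)*sqrt(3)*y/4) + C3*cos(2^(2/3)*sqrt(3)*y/4))*exp(2^(2/3)*y/4)


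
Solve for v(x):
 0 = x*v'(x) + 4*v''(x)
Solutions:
 v(x) = C1 + C2*erf(sqrt(2)*x/4)


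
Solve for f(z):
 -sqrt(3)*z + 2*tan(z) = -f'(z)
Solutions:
 f(z) = C1 + sqrt(3)*z^2/2 + 2*log(cos(z))


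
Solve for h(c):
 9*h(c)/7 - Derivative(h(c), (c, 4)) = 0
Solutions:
 h(c) = C1*exp(-sqrt(3)*7^(3/4)*c/7) + C2*exp(sqrt(3)*7^(3/4)*c/7) + C3*sin(sqrt(3)*7^(3/4)*c/7) + C4*cos(sqrt(3)*7^(3/4)*c/7)


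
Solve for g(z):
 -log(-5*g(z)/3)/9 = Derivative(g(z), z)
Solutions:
 9*Integral(1/(log(-_y) - log(3) + log(5)), (_y, g(z))) = C1 - z


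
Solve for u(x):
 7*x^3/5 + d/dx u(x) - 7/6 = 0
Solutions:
 u(x) = C1 - 7*x^4/20 + 7*x/6


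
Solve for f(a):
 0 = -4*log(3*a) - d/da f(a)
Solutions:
 f(a) = C1 - 4*a*log(a) - a*log(81) + 4*a


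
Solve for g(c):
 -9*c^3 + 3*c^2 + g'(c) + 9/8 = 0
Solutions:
 g(c) = C1 + 9*c^4/4 - c^3 - 9*c/8


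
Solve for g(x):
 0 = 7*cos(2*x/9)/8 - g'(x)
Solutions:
 g(x) = C1 + 63*sin(2*x/9)/16


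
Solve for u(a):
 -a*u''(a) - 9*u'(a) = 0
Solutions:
 u(a) = C1 + C2/a^8


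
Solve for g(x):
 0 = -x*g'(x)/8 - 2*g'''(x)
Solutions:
 g(x) = C1 + Integral(C2*airyai(-2^(2/3)*x/4) + C3*airybi(-2^(2/3)*x/4), x)


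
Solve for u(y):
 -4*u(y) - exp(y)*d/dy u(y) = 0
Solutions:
 u(y) = C1*exp(4*exp(-y))


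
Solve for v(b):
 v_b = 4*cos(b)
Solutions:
 v(b) = C1 + 4*sin(b)


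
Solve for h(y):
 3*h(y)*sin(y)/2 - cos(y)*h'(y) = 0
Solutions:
 h(y) = C1/cos(y)^(3/2)


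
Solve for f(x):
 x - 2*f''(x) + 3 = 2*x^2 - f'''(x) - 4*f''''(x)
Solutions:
 f(x) = C1 + C2*x + C3*exp(x*(-1 + sqrt(33))/8) + C4*exp(-x*(1 + sqrt(33))/8) - x^4/12 - x^3/12 - 11*x^2/8


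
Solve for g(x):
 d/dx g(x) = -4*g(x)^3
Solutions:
 g(x) = -sqrt(2)*sqrt(-1/(C1 - 4*x))/2
 g(x) = sqrt(2)*sqrt(-1/(C1 - 4*x))/2


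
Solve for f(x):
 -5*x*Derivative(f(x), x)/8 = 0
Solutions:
 f(x) = C1


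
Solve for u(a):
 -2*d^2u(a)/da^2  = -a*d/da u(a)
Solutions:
 u(a) = C1 + C2*erfi(a/2)


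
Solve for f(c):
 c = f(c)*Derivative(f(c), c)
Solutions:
 f(c) = -sqrt(C1 + c^2)
 f(c) = sqrt(C1 + c^2)


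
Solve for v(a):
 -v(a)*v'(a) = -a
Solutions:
 v(a) = -sqrt(C1 + a^2)
 v(a) = sqrt(C1 + a^2)


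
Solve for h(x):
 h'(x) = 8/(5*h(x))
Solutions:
 h(x) = -sqrt(C1 + 80*x)/5
 h(x) = sqrt(C1 + 80*x)/5


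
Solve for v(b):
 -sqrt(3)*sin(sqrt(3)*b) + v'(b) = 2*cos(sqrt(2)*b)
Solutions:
 v(b) = C1 + sqrt(2)*sin(sqrt(2)*b) - cos(sqrt(3)*b)


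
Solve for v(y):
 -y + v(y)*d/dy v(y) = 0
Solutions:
 v(y) = -sqrt(C1 + y^2)
 v(y) = sqrt(C1 + y^2)


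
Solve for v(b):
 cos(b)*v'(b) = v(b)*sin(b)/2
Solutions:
 v(b) = C1/sqrt(cos(b))


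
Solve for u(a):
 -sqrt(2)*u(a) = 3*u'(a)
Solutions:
 u(a) = C1*exp(-sqrt(2)*a/3)


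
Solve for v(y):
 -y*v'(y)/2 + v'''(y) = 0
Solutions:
 v(y) = C1 + Integral(C2*airyai(2^(2/3)*y/2) + C3*airybi(2^(2/3)*y/2), y)


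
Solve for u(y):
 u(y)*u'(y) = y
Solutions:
 u(y) = -sqrt(C1 + y^2)
 u(y) = sqrt(C1 + y^2)


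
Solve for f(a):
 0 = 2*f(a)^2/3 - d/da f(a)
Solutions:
 f(a) = -3/(C1 + 2*a)


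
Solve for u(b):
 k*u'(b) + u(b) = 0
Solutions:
 u(b) = C1*exp(-b/k)


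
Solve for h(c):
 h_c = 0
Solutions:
 h(c) = C1


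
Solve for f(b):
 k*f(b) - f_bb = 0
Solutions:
 f(b) = C1*exp(-b*sqrt(k)) + C2*exp(b*sqrt(k))


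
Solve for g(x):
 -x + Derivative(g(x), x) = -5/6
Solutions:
 g(x) = C1 + x^2/2 - 5*x/6


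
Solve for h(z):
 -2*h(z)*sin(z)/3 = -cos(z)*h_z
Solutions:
 h(z) = C1/cos(z)^(2/3)


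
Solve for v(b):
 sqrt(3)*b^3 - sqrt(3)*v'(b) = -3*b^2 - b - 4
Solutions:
 v(b) = C1 + b^4/4 + sqrt(3)*b^3/3 + sqrt(3)*b^2/6 + 4*sqrt(3)*b/3


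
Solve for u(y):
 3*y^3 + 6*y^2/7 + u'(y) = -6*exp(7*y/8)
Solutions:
 u(y) = C1 - 3*y^4/4 - 2*y^3/7 - 48*exp(7*y/8)/7


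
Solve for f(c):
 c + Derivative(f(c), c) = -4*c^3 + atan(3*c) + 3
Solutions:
 f(c) = C1 - c^4 - c^2/2 + c*atan(3*c) + 3*c - log(9*c^2 + 1)/6


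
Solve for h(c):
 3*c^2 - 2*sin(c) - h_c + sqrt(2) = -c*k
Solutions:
 h(c) = C1 + c^3 + c^2*k/2 + sqrt(2)*c + 2*cos(c)


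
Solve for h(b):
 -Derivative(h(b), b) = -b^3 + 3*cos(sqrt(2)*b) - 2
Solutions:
 h(b) = C1 + b^4/4 + 2*b - 3*sqrt(2)*sin(sqrt(2)*b)/2


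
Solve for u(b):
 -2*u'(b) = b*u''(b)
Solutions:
 u(b) = C1 + C2/b


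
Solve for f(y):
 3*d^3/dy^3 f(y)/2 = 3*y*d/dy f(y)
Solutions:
 f(y) = C1 + Integral(C2*airyai(2^(1/3)*y) + C3*airybi(2^(1/3)*y), y)


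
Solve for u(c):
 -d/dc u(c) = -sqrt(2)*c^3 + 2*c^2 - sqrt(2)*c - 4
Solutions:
 u(c) = C1 + sqrt(2)*c^4/4 - 2*c^3/3 + sqrt(2)*c^2/2 + 4*c


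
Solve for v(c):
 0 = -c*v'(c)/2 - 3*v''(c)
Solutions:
 v(c) = C1 + C2*erf(sqrt(3)*c/6)


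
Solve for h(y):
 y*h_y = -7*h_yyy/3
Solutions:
 h(y) = C1 + Integral(C2*airyai(-3^(1/3)*7^(2/3)*y/7) + C3*airybi(-3^(1/3)*7^(2/3)*y/7), y)


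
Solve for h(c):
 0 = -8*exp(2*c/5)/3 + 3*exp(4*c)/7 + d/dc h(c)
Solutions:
 h(c) = C1 + 20*exp(2*c/5)/3 - 3*exp(4*c)/28


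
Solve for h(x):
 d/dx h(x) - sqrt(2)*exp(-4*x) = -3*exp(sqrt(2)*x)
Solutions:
 h(x) = C1 - 3*sqrt(2)*exp(sqrt(2)*x)/2 - sqrt(2)*exp(-4*x)/4


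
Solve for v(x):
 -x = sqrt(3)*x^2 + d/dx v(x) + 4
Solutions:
 v(x) = C1 - sqrt(3)*x^3/3 - x^2/2 - 4*x


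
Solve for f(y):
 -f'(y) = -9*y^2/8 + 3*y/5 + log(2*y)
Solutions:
 f(y) = C1 + 3*y^3/8 - 3*y^2/10 - y*log(y) - y*log(2) + y


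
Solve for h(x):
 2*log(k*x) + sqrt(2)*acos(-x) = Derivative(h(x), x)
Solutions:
 h(x) = C1 + 2*x*log(k*x) - 2*x + sqrt(2)*(x*acos(-x) + sqrt(1 - x^2))


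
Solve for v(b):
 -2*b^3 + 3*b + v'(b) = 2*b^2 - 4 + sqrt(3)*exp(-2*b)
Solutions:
 v(b) = C1 + b^4/2 + 2*b^3/3 - 3*b^2/2 - 4*b - sqrt(3)*exp(-2*b)/2


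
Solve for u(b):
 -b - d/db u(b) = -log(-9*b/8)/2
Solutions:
 u(b) = C1 - b^2/2 + b*log(-b)/2 + b*(-3*log(2)/2 - 1/2 + log(3))


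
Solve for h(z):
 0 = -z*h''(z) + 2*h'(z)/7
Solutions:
 h(z) = C1 + C2*z^(9/7)


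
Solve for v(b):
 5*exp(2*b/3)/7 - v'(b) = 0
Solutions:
 v(b) = C1 + 15*exp(2*b/3)/14


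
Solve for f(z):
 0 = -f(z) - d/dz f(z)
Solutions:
 f(z) = C1*exp(-z)


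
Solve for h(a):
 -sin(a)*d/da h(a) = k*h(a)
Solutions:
 h(a) = C1*exp(k*(-log(cos(a) - 1) + log(cos(a) + 1))/2)


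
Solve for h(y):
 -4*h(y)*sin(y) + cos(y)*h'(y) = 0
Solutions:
 h(y) = C1/cos(y)^4


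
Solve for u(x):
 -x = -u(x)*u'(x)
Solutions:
 u(x) = -sqrt(C1 + x^2)
 u(x) = sqrt(C1 + x^2)


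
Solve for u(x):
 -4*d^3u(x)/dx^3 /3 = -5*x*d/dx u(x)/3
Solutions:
 u(x) = C1 + Integral(C2*airyai(10^(1/3)*x/2) + C3*airybi(10^(1/3)*x/2), x)


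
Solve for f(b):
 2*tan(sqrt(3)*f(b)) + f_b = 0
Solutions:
 f(b) = sqrt(3)*(pi - asin(C1*exp(-2*sqrt(3)*b)))/3
 f(b) = sqrt(3)*asin(C1*exp(-2*sqrt(3)*b))/3


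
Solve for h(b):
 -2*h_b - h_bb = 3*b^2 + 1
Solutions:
 h(b) = C1 + C2*exp(-2*b) - b^3/2 + 3*b^2/4 - 5*b/4


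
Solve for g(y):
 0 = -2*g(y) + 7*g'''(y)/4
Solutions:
 g(y) = C3*exp(2*7^(2/3)*y/7) + (C1*sin(sqrt(3)*7^(2/3)*y/7) + C2*cos(sqrt(3)*7^(2/3)*y/7))*exp(-7^(2/3)*y/7)


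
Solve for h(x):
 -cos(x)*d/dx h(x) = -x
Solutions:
 h(x) = C1 + Integral(x/cos(x), x)


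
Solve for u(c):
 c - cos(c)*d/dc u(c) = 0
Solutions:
 u(c) = C1 + Integral(c/cos(c), c)


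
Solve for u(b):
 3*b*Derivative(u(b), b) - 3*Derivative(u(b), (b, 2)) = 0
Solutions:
 u(b) = C1 + C2*erfi(sqrt(2)*b/2)


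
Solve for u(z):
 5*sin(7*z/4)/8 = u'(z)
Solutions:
 u(z) = C1 - 5*cos(7*z/4)/14


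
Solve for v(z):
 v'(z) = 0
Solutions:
 v(z) = C1


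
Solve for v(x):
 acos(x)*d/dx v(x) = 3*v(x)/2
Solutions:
 v(x) = C1*exp(3*Integral(1/acos(x), x)/2)


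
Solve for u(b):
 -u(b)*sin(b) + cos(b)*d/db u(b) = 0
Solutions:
 u(b) = C1/cos(b)


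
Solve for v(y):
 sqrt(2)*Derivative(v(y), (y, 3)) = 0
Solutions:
 v(y) = C1 + C2*y + C3*y^2


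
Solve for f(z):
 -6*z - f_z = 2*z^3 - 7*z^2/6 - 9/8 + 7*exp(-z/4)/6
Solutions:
 f(z) = C1 - z^4/2 + 7*z^3/18 - 3*z^2 + 9*z/8 + 14*exp(-z/4)/3


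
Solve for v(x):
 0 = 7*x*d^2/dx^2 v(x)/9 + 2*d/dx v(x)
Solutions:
 v(x) = C1 + C2/x^(11/7)


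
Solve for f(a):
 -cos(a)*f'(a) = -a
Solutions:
 f(a) = C1 + Integral(a/cos(a), a)


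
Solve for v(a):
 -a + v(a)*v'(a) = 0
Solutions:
 v(a) = -sqrt(C1 + a^2)
 v(a) = sqrt(C1 + a^2)


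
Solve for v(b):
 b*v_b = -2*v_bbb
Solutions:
 v(b) = C1 + Integral(C2*airyai(-2^(2/3)*b/2) + C3*airybi(-2^(2/3)*b/2), b)


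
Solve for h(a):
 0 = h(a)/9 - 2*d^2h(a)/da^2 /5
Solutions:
 h(a) = C1*exp(-sqrt(10)*a/6) + C2*exp(sqrt(10)*a/6)


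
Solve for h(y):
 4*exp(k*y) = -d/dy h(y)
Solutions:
 h(y) = C1 - 4*exp(k*y)/k


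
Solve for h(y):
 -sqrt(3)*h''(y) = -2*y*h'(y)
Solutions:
 h(y) = C1 + C2*erfi(3^(3/4)*y/3)


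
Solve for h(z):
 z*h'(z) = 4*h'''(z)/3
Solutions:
 h(z) = C1 + Integral(C2*airyai(6^(1/3)*z/2) + C3*airybi(6^(1/3)*z/2), z)


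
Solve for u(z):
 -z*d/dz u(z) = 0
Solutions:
 u(z) = C1


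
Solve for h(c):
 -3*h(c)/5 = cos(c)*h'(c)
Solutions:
 h(c) = C1*(sin(c) - 1)^(3/10)/(sin(c) + 1)^(3/10)


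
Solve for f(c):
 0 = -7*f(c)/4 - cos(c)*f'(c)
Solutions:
 f(c) = C1*(sin(c) - 1)^(7/8)/(sin(c) + 1)^(7/8)


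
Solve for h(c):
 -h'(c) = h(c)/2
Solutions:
 h(c) = C1*exp(-c/2)


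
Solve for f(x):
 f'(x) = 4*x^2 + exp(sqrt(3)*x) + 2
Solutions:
 f(x) = C1 + 4*x^3/3 + 2*x + sqrt(3)*exp(sqrt(3)*x)/3


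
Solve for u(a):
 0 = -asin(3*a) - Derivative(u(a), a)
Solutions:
 u(a) = C1 - a*asin(3*a) - sqrt(1 - 9*a^2)/3


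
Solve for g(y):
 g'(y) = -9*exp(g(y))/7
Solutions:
 g(y) = log(1/(C1 + 9*y)) + log(7)


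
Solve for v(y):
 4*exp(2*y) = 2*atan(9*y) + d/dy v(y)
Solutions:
 v(y) = C1 - 2*y*atan(9*y) + 2*exp(2*y) + log(81*y^2 + 1)/9


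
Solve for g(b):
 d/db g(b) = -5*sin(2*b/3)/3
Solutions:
 g(b) = C1 + 5*cos(2*b/3)/2


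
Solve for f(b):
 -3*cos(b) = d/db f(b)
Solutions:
 f(b) = C1 - 3*sin(b)


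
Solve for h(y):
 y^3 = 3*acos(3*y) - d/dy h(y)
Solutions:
 h(y) = C1 - y^4/4 + 3*y*acos(3*y) - sqrt(1 - 9*y^2)


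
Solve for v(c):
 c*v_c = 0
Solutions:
 v(c) = C1


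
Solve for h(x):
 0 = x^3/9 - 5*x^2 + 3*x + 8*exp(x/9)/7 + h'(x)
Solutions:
 h(x) = C1 - x^4/36 + 5*x^3/3 - 3*x^2/2 - 72*exp(x/9)/7


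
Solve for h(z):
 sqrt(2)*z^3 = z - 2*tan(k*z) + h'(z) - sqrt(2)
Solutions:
 h(z) = C1 + sqrt(2)*z^4/4 - z^2/2 + sqrt(2)*z + 2*Piecewise((-log(cos(k*z))/k, Ne(k, 0)), (0, True))


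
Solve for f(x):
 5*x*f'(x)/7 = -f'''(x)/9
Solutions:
 f(x) = C1 + Integral(C2*airyai(-45^(1/3)*7^(2/3)*x/7) + C3*airybi(-45^(1/3)*7^(2/3)*x/7), x)


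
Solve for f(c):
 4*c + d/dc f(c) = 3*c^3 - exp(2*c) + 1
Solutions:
 f(c) = C1 + 3*c^4/4 - 2*c^2 + c - exp(2*c)/2


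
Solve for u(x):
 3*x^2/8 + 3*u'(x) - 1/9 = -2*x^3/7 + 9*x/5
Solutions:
 u(x) = C1 - x^4/42 - x^3/24 + 3*x^2/10 + x/27


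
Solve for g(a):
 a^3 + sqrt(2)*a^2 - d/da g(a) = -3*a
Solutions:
 g(a) = C1 + a^4/4 + sqrt(2)*a^3/3 + 3*a^2/2


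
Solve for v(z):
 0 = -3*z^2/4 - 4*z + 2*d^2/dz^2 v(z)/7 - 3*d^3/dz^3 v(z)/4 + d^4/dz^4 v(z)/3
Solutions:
 v(z) = C1 + C2*z + C3*exp(z*(63 - sqrt(1281))/56) + C4*exp(z*(sqrt(1281) + 63)/56) + 7*z^4/32 + 889*z^3/192 + 17101*z^2/512


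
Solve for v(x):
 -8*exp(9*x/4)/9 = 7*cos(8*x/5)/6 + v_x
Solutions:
 v(x) = C1 - 32*exp(9*x/4)/81 - 35*sin(8*x/5)/48


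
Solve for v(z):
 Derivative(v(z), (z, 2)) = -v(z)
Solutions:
 v(z) = C1*sin(z) + C2*cos(z)


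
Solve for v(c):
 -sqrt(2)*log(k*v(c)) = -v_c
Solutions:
 li(k*v(c))/k = C1 + sqrt(2)*c


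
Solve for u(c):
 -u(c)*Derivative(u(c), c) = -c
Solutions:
 u(c) = -sqrt(C1 + c^2)
 u(c) = sqrt(C1 + c^2)


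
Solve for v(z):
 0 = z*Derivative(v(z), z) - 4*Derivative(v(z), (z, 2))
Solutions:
 v(z) = C1 + C2*erfi(sqrt(2)*z/4)


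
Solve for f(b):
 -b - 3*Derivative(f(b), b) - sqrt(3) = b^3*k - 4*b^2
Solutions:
 f(b) = C1 - b^4*k/12 + 4*b^3/9 - b^2/6 - sqrt(3)*b/3


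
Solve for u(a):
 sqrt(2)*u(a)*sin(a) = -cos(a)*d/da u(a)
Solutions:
 u(a) = C1*cos(a)^(sqrt(2))


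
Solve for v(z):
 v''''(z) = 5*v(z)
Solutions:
 v(z) = C1*exp(-5^(1/4)*z) + C2*exp(5^(1/4)*z) + C3*sin(5^(1/4)*z) + C4*cos(5^(1/4)*z)


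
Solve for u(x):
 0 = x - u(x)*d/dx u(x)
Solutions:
 u(x) = -sqrt(C1 + x^2)
 u(x) = sqrt(C1 + x^2)


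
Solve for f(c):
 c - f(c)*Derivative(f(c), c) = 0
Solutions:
 f(c) = -sqrt(C1 + c^2)
 f(c) = sqrt(C1 + c^2)


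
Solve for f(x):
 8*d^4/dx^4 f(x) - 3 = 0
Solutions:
 f(x) = C1 + C2*x + C3*x^2 + C4*x^3 + x^4/64


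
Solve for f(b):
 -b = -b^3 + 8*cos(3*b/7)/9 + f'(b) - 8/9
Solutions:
 f(b) = C1 + b^4/4 - b^2/2 + 8*b/9 - 56*sin(3*b/7)/27


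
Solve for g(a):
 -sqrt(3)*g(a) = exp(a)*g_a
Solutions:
 g(a) = C1*exp(sqrt(3)*exp(-a))


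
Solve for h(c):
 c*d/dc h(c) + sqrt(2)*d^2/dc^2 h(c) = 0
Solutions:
 h(c) = C1 + C2*erf(2^(1/4)*c/2)


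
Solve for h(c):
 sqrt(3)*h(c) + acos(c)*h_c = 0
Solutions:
 h(c) = C1*exp(-sqrt(3)*Integral(1/acos(c), c))


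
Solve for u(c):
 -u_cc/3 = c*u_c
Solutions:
 u(c) = C1 + C2*erf(sqrt(6)*c/2)


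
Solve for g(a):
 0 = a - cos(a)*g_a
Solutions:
 g(a) = C1 + Integral(a/cos(a), a)


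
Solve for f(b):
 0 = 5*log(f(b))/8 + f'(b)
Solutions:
 li(f(b)) = C1 - 5*b/8


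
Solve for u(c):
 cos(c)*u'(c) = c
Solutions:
 u(c) = C1 + Integral(c/cos(c), c)


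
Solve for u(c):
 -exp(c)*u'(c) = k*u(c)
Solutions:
 u(c) = C1*exp(k*exp(-c))


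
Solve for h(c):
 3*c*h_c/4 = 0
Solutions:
 h(c) = C1


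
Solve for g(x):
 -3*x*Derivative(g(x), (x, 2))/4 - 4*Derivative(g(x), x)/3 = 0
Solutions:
 g(x) = C1 + C2/x^(7/9)


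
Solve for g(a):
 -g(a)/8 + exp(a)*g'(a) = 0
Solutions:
 g(a) = C1*exp(-exp(-a)/8)


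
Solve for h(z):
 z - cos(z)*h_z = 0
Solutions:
 h(z) = C1 + Integral(z/cos(z), z)


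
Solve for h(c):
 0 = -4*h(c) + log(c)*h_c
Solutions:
 h(c) = C1*exp(4*li(c))


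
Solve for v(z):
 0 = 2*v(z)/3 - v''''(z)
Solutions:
 v(z) = C1*exp(-2^(1/4)*3^(3/4)*z/3) + C2*exp(2^(1/4)*3^(3/4)*z/3) + C3*sin(2^(1/4)*3^(3/4)*z/3) + C4*cos(2^(1/4)*3^(3/4)*z/3)


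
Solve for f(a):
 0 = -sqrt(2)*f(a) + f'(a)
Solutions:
 f(a) = C1*exp(sqrt(2)*a)


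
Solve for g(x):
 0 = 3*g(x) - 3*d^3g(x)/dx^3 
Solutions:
 g(x) = C3*exp(x) + (C1*sin(sqrt(3)*x/2) + C2*cos(sqrt(3)*x/2))*exp(-x/2)


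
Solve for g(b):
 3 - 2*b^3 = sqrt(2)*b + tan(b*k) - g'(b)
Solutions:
 g(b) = C1 + b^4/2 + sqrt(2)*b^2/2 - 3*b + Piecewise((-log(cos(b*k))/k, Ne(k, 0)), (0, True))
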